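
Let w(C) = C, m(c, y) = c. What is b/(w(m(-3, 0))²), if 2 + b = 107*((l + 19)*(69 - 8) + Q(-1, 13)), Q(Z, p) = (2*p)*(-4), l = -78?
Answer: -396223/9 ≈ -44025.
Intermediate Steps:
Q(Z, p) = -8*p
b = -396223 (b = -2 + 107*((-78 + 19)*(69 - 8) - 8*13) = -2 + 107*(-59*61 - 104) = -2 + 107*(-3599 - 104) = -2 + 107*(-3703) = -2 - 396221 = -396223)
b/(w(m(-3, 0))²) = -396223/((-3)²) = -396223/9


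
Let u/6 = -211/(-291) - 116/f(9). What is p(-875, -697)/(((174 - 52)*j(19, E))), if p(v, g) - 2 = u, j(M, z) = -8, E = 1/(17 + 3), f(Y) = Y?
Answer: 1291/17751 ≈ 0.072728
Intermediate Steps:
E = 1/20 ≈ 0.050000
u = -21238/291 (u = 6*(-211/(-291) - 116/9) = 6*(-211*(-1/291) - 116*⅑) = 6*(211/291 - 116/9) = 6*(-10619/873) = -21238/291 ≈ -72.983)
p(v, g) = -20656/291 (p(v, g) = 2 - 21238/291 = -20656/291)
p(-875, -697)/(((174 - 52)*j(19, E))) = -20656*(-1/(8*(174 - 52)))/291 = -20656/(291*(122*(-8))) = -20656/291/(-976) = -20656/291*(-1/976) = 1291/17751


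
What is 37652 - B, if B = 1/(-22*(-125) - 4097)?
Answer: 50717245/1347 ≈ 37652.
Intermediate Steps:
B = -1/1347 (B = 1/(2750 - 4097) = 1/(-1347) = -1/1347 ≈ -0.00074239)
37652 - B = 37652 - 1*(-1/1347) = 37652 + 1/1347 = 50717245/1347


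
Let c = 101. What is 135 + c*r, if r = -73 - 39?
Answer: -11177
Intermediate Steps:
r = -112
135 + c*r = 135 + 101*(-112) = 135 - 11312 = -11177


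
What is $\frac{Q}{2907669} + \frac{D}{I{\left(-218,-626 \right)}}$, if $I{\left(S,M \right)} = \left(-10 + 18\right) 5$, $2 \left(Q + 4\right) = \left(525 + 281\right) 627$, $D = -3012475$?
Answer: $- \frac{1751854012739}{23261352} \approx -75312.0$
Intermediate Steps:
$Q = 252677$ ($Q = -4 + \frac{\left(525 + 281\right) 627}{2} = -4 + \frac{806 \cdot 627}{2} = -4 + \frac{1}{2} \cdot 505362 = -4 + 252681 = 252677$)
$I{\left(S,M \right)} = 40$ ($I{\left(S,M \right)} = 8 \cdot 5 = 40$)
$\frac{Q}{2907669} + \frac{D}{I{\left(-218,-626 \right)}} = \frac{252677}{2907669} - \frac{3012475}{40} = 252677 \cdot \frac{1}{2907669} - \frac{602495}{8} = \frac{252677}{2907669} - \frac{602495}{8} = - \frac{1751854012739}{23261352}$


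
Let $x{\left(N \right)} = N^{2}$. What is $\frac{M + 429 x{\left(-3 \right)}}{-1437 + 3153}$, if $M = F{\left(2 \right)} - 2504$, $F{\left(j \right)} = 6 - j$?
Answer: $\frac{1361}{1716} \approx 0.79312$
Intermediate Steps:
$M = -2500$ ($M = \left(6 - 2\right) - 2504 = 4 - 2504 = -2500$)
$\frac{M + 429 x{\left(-3 \right)}}{-1437 + 3153} = \frac{-2500 + 429 \left(-3\right)^{2}}{-1437 + 3153} = \frac{-2500 + 429 \cdot 9}{1716} = \left(-2500 + 3861\right) \frac{1}{1716} = 1361 \cdot \frac{1}{1716} = \frac{1361}{1716}$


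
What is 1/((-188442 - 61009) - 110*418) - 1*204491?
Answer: -60412980622/295431 ≈ -2.0449e+5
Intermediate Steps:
1/((-188442 - 61009) - 110*418) - 1*204491 = 1/(-249451 - 45980) - 204491 = 1/(-295431) - 204491 = -1/295431 - 204491 = -60412980622/295431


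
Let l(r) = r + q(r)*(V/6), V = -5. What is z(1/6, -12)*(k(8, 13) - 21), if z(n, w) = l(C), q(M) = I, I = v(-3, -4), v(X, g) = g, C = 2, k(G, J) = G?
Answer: -208/3 ≈ -69.333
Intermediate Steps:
I = -4
q(M) = -4
l(r) = 10/3 + r (l(r) = r - (-20)/6 = r - 4*(-⅚) = r + 10/3 = 10/3 + r)
z(n, w) = 16/3 (z(n, w) = 10/3 + 2 = 16/3)
z(1/6, -12)*(k(8, 13) - 21) = 16*(8 - 21)/3 = (16/3)*(-13) = -208/3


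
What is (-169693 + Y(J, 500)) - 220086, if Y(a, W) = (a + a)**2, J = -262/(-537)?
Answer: -112399905875/288369 ≈ -3.8978e+5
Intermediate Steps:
J = 262/537 (J = -262*(-1/537) = 262/537 ≈ 0.48790)
Y(a, W) = 4*a**2 (Y(a, W) = (2*a)**2 = 4*a**2)
(-169693 + Y(J, 500)) - 220086 = (-169693 + 4*(262/537)**2) - 220086 = (-169693 + 4*(68644/288369)) - 220086 = (-169693 + 274576/288369) - 220086 = -48933926141/288369 - 220086 = -112399905875/288369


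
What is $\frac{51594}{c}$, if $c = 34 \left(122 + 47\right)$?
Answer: $\frac{25797}{2873} \approx 8.9791$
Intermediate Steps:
$c = 5746$ ($c = 34 \cdot 169 = 5746$)
$\frac{51594}{c} = \frac{51594}{5746} = 51594 \cdot \frac{1}{5746} = \frac{25797}{2873}$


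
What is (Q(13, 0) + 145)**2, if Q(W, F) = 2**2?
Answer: 22201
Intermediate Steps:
Q(W, F) = 4
(Q(13, 0) + 145)**2 = (4 + 145)**2 = 149**2 = 22201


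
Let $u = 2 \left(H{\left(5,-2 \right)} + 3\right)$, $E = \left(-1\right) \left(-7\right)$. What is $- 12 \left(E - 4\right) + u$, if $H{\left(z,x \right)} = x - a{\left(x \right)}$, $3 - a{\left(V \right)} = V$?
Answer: $-44$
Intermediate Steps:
$a{\left(V \right)} = 3 - V$
$H{\left(z,x \right)} = -3 + 2 x$ ($H{\left(z,x \right)} = x - \left(3 - x\right) = x + \left(-3 + x\right) = -3 + 2 x$)
$E = 7$
$u = -8$ ($u = 2 \left(\left(-3 + 2 \left(-2\right)\right) + 3\right) = 2 \left(\left(-3 - 4\right) + 3\right) = 2 \left(-7 + 3\right) = 2 \left(-4\right) = -8$)
$- 12 \left(E - 4\right) + u = - 12 \left(7 - 4\right) - 8 = \left(-12\right) 3 - 8 = -36 - 8 = -44$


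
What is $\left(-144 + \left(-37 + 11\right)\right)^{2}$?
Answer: $28900$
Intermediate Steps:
$\left(-144 + \left(-37 + 11\right)\right)^{2} = \left(-144 - 26\right)^{2} = \left(-170\right)^{2} = 28900$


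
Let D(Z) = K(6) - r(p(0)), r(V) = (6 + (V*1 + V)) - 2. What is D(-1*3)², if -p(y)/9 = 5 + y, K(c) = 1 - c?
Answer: 6561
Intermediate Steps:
p(y) = -45 - 9*y (p(y) = -9*(5 + y) = -45 - 9*y)
r(V) = 4 + 2*V (r(V) = (6 + (V + V)) - 2 = (6 + 2*V) - 2 = 4 + 2*V)
D(Z) = 81 (D(Z) = (1 - 1*6) - (4 + 2*(-45 - 9*0)) = (1 - 6) - (4 + 2*(-45 + 0)) = -5 - (4 + 2*(-45)) = -5 - (4 - 90) = -5 - 1*(-86) = -5 + 86 = 81)
D(-1*3)² = 81² = 6561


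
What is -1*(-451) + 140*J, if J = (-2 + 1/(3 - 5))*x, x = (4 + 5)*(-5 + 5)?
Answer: 451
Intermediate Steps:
x = 0 (x = 9*0 = 0)
J = 0 (J = (-2 + 1/(3 - 5))*0 = (-2 + 1/(-2))*0 = (-2 - ½)*0 = -5/2*0 = 0)
-1*(-451) + 140*J = -1*(-451) + 140*0 = 451 + 0 = 451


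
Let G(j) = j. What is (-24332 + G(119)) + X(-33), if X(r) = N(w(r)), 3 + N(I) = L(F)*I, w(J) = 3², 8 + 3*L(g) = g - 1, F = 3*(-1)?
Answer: -24252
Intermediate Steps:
F = -3
L(g) = -3 + g/3 (L(g) = -8/3 + (g - 1)/3 = -8/3 + (-1 + g)/3 = -8/3 + (-⅓ + g/3) = -3 + g/3)
w(J) = 9
N(I) = -3 - 4*I (N(I) = -3 + (-3 + (⅓)*(-3))*I = -3 + (-3 - 1)*I = -3 - 4*I)
X(r) = -39 (X(r) = -3 - 4*9 = -3 - 36 = -39)
(-24332 + G(119)) + X(-33) = (-24332 + 119) - 39 = -24213 - 39 = -24252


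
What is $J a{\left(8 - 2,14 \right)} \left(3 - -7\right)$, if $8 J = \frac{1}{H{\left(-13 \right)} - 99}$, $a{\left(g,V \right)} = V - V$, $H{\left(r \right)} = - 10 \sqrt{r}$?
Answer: $0$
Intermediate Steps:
$a{\left(g,V \right)} = 0$
$J = \frac{1}{8 \left(-99 - 10 i \sqrt{13}\right)}$ ($J = \frac{1}{8 \left(- 10 \sqrt{-13} - 99\right)} = \frac{1}{8 \left(- 10 i \sqrt{13} - 99\right)} = \frac{1}{8 \left(-99 - 10 i \sqrt{13}\right)} \approx -0.0011148 + 0.00040599 i$)
$J a{\left(8 - 2,14 \right)} \left(3 - -7\right) = \frac{i}{8 \left(- 99 i + 10 \sqrt{13}\right)} 0 \left(3 - -7\right) = 0 \left(3 + 7\right) = 0 \cdot 10 = 0$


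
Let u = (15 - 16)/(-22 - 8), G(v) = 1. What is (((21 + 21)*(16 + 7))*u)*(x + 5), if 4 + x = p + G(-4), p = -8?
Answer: -966/5 ≈ -193.20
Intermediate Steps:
x = -11 (x = -4 + (-8 + 1) = -4 - 7 = -11)
u = 1/30 (u = -1/(-30) = -1*(-1/30) = 1/30 ≈ 0.033333)
(((21 + 21)*(16 + 7))*u)*(x + 5) = (((21 + 21)*(16 + 7))*(1/30))*(-11 + 5) = ((42*23)*(1/30))*(-6) = (966*(1/30))*(-6) = (161/5)*(-6) = -966/5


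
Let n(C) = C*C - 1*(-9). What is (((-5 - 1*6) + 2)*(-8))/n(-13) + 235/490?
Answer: 7711/8722 ≈ 0.88409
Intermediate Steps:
n(C) = 9 + C² (n(C) = C² + 9 = 9 + C²)
(((-5 - 1*6) + 2)*(-8))/n(-13) + 235/490 = (((-5 - 1*6) + 2)*(-8))/(9 + (-13)²) + 235/490 = (((-5 - 6) + 2)*(-8))/(9 + 169) + 235*(1/490) = ((-11 + 2)*(-8))/178 + 47/98 = -9*(-8)*(1/178) + 47/98 = 72*(1/178) + 47/98 = 36/89 + 47/98 = 7711/8722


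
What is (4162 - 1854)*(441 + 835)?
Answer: 2945008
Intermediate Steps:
(4162 - 1854)*(441 + 835) = 2308*1276 = 2945008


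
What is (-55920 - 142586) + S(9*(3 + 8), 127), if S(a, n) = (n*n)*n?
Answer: 1849877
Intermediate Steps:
S(a, n) = n**3 (S(a, n) = n**2*n = n**3)
(-55920 - 142586) + S(9*(3 + 8), 127) = (-55920 - 142586) + 127**3 = -198506 + 2048383 = 1849877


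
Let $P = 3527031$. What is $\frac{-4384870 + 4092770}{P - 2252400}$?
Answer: $- \frac{292100}{1274631} \approx -0.22916$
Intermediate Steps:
$\frac{-4384870 + 4092770}{P - 2252400} = \frac{-4384870 + 4092770}{3527031 - 2252400} = - \frac{292100}{1274631}$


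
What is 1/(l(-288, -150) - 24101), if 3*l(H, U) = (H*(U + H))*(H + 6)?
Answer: -1/11881637 ≈ -8.4164e-8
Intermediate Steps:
l(H, U) = H*(6 + H)*(H + U)/3 (l(H, U) = ((H*(U + H))*(H + 6))/3 = ((H*(H + U))*(6 + H))/3 = (H*(6 + H)*(H + U))/3 = H*(6 + H)*(H + U)/3)
1/(l(-288, -150) - 24101) = 1/((⅓)*(-288)*((-288)² + 6*(-288) + 6*(-150) - 288*(-150)) - 24101) = 1/((⅓)*(-288)*(82944 - 1728 - 900 + 43200) - 24101) = 1/((⅓)*(-288)*123516 - 24101) = 1/(-11857536 - 24101) = 1/(-11881637) = -1/11881637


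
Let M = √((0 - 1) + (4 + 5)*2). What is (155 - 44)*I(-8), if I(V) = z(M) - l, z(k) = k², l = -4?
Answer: 2331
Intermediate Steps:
M = √17 (M = √(-1 + 9*2) = √(-1 + 18) = √17 ≈ 4.1231)
I(V) = 21 (I(V) = (√17)² - 1*(-4) = 17 + 4 = 21)
(155 - 44)*I(-8) = (155 - 44)*21 = 111*21 = 2331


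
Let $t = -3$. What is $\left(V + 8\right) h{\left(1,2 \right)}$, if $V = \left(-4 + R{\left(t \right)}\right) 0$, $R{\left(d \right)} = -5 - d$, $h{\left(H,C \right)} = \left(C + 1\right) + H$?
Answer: $32$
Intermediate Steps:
$h{\left(H,C \right)} = 1 + C + H$ ($h{\left(H,C \right)} = \left(1 + C\right) + H = 1 + C + H$)
$V = 0$ ($V = \left(-4 - 2\right) 0 = \left(-6\right) 0 = 0$)
$\left(V + 8\right) h{\left(1,2 \right)} = \left(0 + 8\right) \left(1 + 2 + 1\right) = 8 \cdot 4 = 32$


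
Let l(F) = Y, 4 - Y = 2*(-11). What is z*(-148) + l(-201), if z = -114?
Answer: 16898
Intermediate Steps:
Y = 26 (Y = 4 - 2*(-11) = 4 - 1*(-22) = 4 + 22 = 26)
l(F) = 26
z*(-148) + l(-201) = -114*(-148) + 26 = 16872 + 26 = 16898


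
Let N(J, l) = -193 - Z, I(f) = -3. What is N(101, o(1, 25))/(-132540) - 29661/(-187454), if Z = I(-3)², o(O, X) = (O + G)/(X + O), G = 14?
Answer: 496141831/3105644145 ≈ 0.15975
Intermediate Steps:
o(O, X) = (14 + O)/(O + X) (o(O, X) = (O + 14)/(X + O) = (14 + O)/(O + X))
Z = 9 (Z = (-3)² = 9)
N(J, l) = -202 (N(J, l) = -193 - 1*9 = -193 - 9 = -202)
N(101, o(1, 25))/(-132540) - 29661/(-187454) = -202/(-132540) - 29661/(-187454) = -202*(-1/132540) - 29661*(-1/187454) = 101/66270 + 29661/187454 = 496141831/3105644145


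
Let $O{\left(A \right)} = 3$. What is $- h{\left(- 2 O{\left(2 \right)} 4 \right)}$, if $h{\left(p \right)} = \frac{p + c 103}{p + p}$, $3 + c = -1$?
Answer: $- \frac{109}{12} \approx -9.0833$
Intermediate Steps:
$c = -4$ ($c = -3 - 1 = -4$)
$h{\left(p \right)} = \frac{-412 + p}{2 p}$ ($h{\left(p \right)} = \frac{p - 412}{p + p} = \frac{p - 412}{2 p} = \left(-412 + p\right) \frac{1}{2 p} = \frac{-412 + p}{2 p}$)
$- h{\left(- 2 O{\left(2 \right)} 4 \right)} = - \frac{-412 + \left(-2\right) 3 \cdot 4}{2 \left(-2\right) 3 \cdot 4} = - \frac{-412 - 24}{2 \left(\left(-6\right) 4\right)} = - \frac{-412 - 24}{2 \left(-24\right)} = - \frac{\left(-1\right) \left(-436\right)}{2 \cdot 24} = \left(-1\right) \frac{109}{12} = - \frac{109}{12}$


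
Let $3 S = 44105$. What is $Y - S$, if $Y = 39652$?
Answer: $\frac{74851}{3} \approx 24950.0$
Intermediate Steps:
$S = \frac{44105}{3}$ ($S = \frac{1}{3} \cdot 44105 = \frac{44105}{3} \approx 14702.0$)
$Y - S = 39652 - \frac{44105}{3} = \frac{74851}{3}$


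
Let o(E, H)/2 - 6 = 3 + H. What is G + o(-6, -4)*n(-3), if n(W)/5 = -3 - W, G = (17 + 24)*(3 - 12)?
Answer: -369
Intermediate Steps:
o(E, H) = 18 + 2*H (o(E, H) = 12 + 2*(3 + H) = 12 + (6 + 2*H) = 18 + 2*H)
G = -369 (G = 41*(-9) = -369)
n(W) = -15 - 5*W (n(W) = 5*(-3 - W) = -15 - 5*W)
G + o(-6, -4)*n(-3) = -369 + (18 + 2*(-4))*(-15 - 5*(-3)) = -369 + (18 - 8)*(-15 + 15) = -369 + 10*0 = -369 + 0 = -369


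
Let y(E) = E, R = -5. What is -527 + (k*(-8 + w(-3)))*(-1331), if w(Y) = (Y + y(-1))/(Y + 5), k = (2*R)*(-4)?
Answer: 531873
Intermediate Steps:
k = 40 (k = (2*(-5))*(-4) = -10*(-4) = 40)
w(Y) = (-1 + Y)/(5 + Y) (w(Y) = (Y - 1)/(Y + 5) = (-1 + Y)/(5 + Y))
-527 + (k*(-8 + w(-3)))*(-1331) = -527 + (40*(-8 + (-1 - 3)/(5 - 3)))*(-1331) = -527 + (40*(-8 - 4/2))*(-1331) = -527 + (40*(-8 + (½)*(-4)))*(-1331) = -527 + (40*(-8 - 2))*(-1331) = -527 + (40*(-10))*(-1331) = -527 - 400*(-1331) = -527 + 532400 = 531873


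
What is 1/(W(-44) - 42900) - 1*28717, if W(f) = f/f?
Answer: -1231930584/42899 ≈ -28717.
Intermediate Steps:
W(f) = 1
1/(W(-44) - 42900) - 1*28717 = 1/(1 - 42900) - 1*28717 = 1/(-42899) - 28717 = -1/42899 - 28717 = -1231930584/42899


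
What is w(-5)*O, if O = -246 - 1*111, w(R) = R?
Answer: 1785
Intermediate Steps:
O = -357 (O = -246 - 111 = -357)
w(-5)*O = -5*(-357) = 1785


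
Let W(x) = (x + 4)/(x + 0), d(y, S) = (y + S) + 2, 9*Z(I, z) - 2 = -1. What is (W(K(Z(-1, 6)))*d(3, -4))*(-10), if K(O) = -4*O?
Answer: 80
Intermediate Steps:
Z(I, z) = ⅑ (Z(I, z) = 2/9 + (⅑)*(-1) = 2/9 - ⅑ = ⅑)
d(y, S) = 2 + S + y (d(y, S) = (S + y) + 2 = 2 + S + y)
W(x) = (4 + x)/x
(W(K(Z(-1, 6)))*d(3, -4))*(-10) = (((4 - 4*⅑)/((-4*⅑)))*(2 - 4 + 3))*(-10) = (((4 - 4/9)/(-4/9))*1)*(-10) = (-9/4*32/9*1)*(-10) = -8*1*(-10) = -8*(-10) = 80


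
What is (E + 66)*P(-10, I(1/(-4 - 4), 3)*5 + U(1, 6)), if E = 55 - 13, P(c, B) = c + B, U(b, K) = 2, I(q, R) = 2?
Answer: 216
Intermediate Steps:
P(c, B) = B + c
E = 42
(E + 66)*P(-10, I(1/(-4 - 4), 3)*5 + U(1, 6)) = (42 + 66)*((2*5 + 2) - 10) = 108*((10 + 2) - 10) = 108*(12 - 10) = 108*2 = 216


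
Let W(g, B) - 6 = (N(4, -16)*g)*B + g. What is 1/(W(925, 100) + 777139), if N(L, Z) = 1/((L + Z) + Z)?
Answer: 7/5423365 ≈ 1.2907e-6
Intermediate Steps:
N(L, Z) = 1/(L + 2*Z)
W(g, B) = 6 + g - B*g/28 (W(g, B) = 6 + ((g/(4 + 2*(-16)))*B + g) = 6 + ((g/(4 - 32))*B + g) = 6 + ((g/(-28))*B + g) = 6 + ((-g/28)*B + g) = 6 + (-B*g/28 + g) = 6 + (g - B*g/28) = 6 + g - B*g/28)
1/(W(925, 100) + 777139) = 1/((6 + 925 - 1/28*100*925) + 777139) = 1/((6 + 925 - 23125/7) + 777139) = 1/(-16608/7 + 777139) = 1/(5423365/7) = 7/5423365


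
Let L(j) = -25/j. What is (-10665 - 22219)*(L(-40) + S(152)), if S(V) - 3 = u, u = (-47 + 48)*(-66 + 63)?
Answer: -41105/2 ≈ -20553.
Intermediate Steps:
u = -3 (u = 1*(-3) = -3)
S(V) = 0 (S(V) = 3 - 3 = 0)
(-10665 - 22219)*(L(-40) + S(152)) = (-10665 - 22219)*(-25/(-40) + 0) = -32884*(-25*(-1/40) + 0) = -32884*(5/8 + 0) = -32884*5/8 = -41105/2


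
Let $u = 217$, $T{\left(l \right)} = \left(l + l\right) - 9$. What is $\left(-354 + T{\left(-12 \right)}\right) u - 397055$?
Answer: $-481034$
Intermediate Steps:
$T{\left(l \right)} = -9 + 2 l$ ($T{\left(l \right)} = 2 l - 9 = -9 + 2 l$)
$\left(-354 + T{\left(-12 \right)}\right) u - 397055 = \left(-354 + \left(-9 + 2 \left(-12\right)\right)\right) 217 - 397055 = \left(-354 - 33\right) 217 - 397055 = \left(-387\right) 217 - 397055 = -83979 - 397055 = -481034$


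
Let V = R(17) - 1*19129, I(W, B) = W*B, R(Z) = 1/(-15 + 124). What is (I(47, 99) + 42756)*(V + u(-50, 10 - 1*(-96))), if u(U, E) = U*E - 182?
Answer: -127179288582/109 ≈ -1.1668e+9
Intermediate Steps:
R(Z) = 1/109
u(U, E) = -182 + E*U (u(U, E) = E*U - 182 = -182 + E*U)
I(W, B) = B*W
V = -2085060/109 (V = 1/109 - 1*19129 = 1/109 - 19129 = -2085060/109 ≈ -19129.)
(I(47, 99) + 42756)*(V + u(-50, 10 - 1*(-96))) = (99*47 + 42756)*(-2085060/109 + (-182 + (10 - 1*(-96))*(-50))) = (4653 + 42756)*(-2085060/109 + (-182 + (10 + 96)*(-50))) = 47409*(-2085060/109 + (-182 + 106*(-50))) = 47409*(-2085060/109 + (-182 - 5300)) = 47409*(-2085060/109 - 5482) = 47409*(-2682598/109) = -127179288582/109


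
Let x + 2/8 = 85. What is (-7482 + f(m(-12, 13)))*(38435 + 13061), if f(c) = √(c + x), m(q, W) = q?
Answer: -385293072 + 25748*√291 ≈ -3.8485e+8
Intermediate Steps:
x = 339/4 (x = -¼ + 85 = 339/4 ≈ 84.750)
f(c) = √(339/4 + c) (f(c) = √(c + 339/4) = √(339/4 + c))
(-7482 + f(m(-12, 13)))*(38435 + 13061) = (-7482 + √(339 + 4*(-12))/2)*(38435 + 13061) = (-7482 + √(339 - 48)/2)*51496 = (-7482 + √291/2)*51496 = -385293072 + 25748*√291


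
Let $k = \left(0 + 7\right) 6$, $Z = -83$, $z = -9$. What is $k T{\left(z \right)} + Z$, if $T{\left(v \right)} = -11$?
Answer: $-545$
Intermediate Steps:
$k = 42$ ($k = 7 \cdot 6 = 42$)
$k T{\left(z \right)} + Z = 42 \left(-11\right) - 83 = -462 - 83 = -545$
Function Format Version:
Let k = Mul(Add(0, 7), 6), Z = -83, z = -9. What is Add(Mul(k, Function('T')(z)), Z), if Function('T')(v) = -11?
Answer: -545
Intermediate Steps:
k = 42 (k = Mul(7, 6) = 42)
Add(Mul(k, Function('T')(z)), Z) = Add(Mul(42, -11), -83) = Add(-462, -83) = -545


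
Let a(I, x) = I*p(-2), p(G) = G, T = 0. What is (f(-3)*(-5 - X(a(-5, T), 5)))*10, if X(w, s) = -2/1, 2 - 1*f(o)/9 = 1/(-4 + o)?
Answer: -4050/7 ≈ -578.57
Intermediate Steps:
f(o) = 18 - 9/(-4 + o)
a(I, x) = -2*I (a(I, x) = I*(-2) = -2*I)
X(w, s) = -2 (X(w, s) = -2*1 = -2)
(f(-3)*(-5 - X(a(-5, T), 5)))*10 = ((9*(-9 + 2*(-3))/(-4 - 3))*(-5 - 1*(-2)))*10 = ((9*(-9 - 6)/(-7))*(-5 + 2))*10 = ((9*(-1/7)*(-15))*(-3))*10 = ((135/7)*(-3))*10 = -405/7*10 = -4050/7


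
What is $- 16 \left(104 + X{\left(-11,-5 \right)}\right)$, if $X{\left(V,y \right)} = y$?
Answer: $-1584$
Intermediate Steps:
$- 16 \left(104 + X{\left(-11,-5 \right)}\right) = - 16 \left(104 - 5\right) = \left(-16\right) 99 = -1584$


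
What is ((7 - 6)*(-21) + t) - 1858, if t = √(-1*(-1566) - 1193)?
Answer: -1879 + √373 ≈ -1859.7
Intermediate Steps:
t = √373 (t = √(1566 - 1193) = √373 ≈ 19.313)
((7 - 6)*(-21) + t) - 1858 = ((7 - 6)*(-21) + √373) - 1858 = (1*(-21) + √373) - 1858 = (-21 + √373) - 1858 = -1879 + √373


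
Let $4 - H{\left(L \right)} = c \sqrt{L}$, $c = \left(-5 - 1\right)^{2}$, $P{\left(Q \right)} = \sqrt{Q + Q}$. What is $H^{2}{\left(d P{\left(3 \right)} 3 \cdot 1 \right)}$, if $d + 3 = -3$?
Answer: $16 \left(1 - 27 i 2^{\frac{3}{4}} \sqrt[4]{3}\right)^{2} \approx -57126.0 - 1912.3 i$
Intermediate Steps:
$P{\left(Q \right)} = \sqrt{2} \sqrt{Q}$ ($P{\left(Q \right)} = \sqrt{2 Q} = \sqrt{2} \sqrt{Q}$)
$d = -6$ ($d = -3 - 3 = -6$)
$c = 36$ ($c = \left(-6\right)^{2} = 36$)
$H{\left(L \right)} = 4 - 36 \sqrt{L}$
$H^{2}{\left(d P{\left(3 \right)} 3 \cdot 1 \right)} = \left(4 - 36 \sqrt{- 6 \sqrt{2} \sqrt{3} \cdot 3 \cdot 1}\right)^{2} = \left(4 - 36 \sqrt{- 6 \sqrt{6} \cdot 3}\right)^{2} = \left(4 - 36 \sqrt{- 18 \sqrt{6}}\right)^{2} = \left(4 - 36 \cdot 3 i 2^{\frac{3}{4}} \sqrt[4]{3}\right)^{2} = \left(4 - 108 i 2^{\frac{3}{4}} \sqrt[4]{3}\right)^{2}$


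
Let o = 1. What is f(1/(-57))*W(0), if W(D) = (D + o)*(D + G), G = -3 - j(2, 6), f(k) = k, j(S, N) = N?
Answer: 3/19 ≈ 0.15789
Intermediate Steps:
G = -9 (G = -3 - 1*6 = -3 - 6 = -9)
W(D) = (1 + D)*(-9 + D) (W(D) = (D + 1)*(D - 9) = (1 + D)*(-9 + D))
f(1/(-57))*W(0) = (-9 + 0**2 - 8*0)/(-57) = -(-9 + 0 + 0)/57 = -1/57*(-9) = 3/19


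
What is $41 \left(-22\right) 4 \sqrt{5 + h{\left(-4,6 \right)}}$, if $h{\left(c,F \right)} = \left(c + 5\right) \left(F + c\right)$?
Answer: $- 3608 \sqrt{7} \approx -9545.9$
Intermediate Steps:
$h{\left(c,F \right)} = \left(5 + c\right) \left(F + c\right)$
$41 \left(-22\right) 4 \sqrt{5 + h{\left(-4,6 \right)}} = 41 \left(-22\right) 4 \sqrt{5 + \left(\left(-4\right)^{2} + 5 \cdot 6 + 5 \left(-4\right) + 6 \left(-4\right)\right)} = - 902 \cdot 4 \sqrt{5 + \left(16 + 30 - 20 - 24\right)} = - 902 \cdot 4 \sqrt{5 + 2} = - 902 \cdot 4 \sqrt{7} = - 3608 \sqrt{7}$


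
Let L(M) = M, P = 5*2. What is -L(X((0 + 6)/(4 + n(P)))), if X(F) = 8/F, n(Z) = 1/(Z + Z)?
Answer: -27/5 ≈ -5.4000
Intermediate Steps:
P = 10
n(Z) = 1/(2*Z)
-L(X((0 + 6)/(4 + n(P)))) = -8/((0 + 6)/(4 + (½)/10)) = -8/(6/(4 + (½)*(⅒))) = -8/(6/(4 + 1/20)) = -8/(6/(81/20)) = -8/(6*(20/81)) = -8/40/27 = -8*27/40 = -1*27/5 = -27/5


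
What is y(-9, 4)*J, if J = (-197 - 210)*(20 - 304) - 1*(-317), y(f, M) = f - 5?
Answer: -1622670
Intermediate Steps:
y(f, M) = -5 + f
J = 115905 (J = -407*(-284) + 317 = 115588 + 317 = 115905)
y(-9, 4)*J = (-5 - 9)*115905 = -14*115905 = -1622670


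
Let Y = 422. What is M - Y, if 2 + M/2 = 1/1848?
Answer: -393623/924 ≈ -426.00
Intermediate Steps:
M = -3695/924 (M = -4 + 2/1848 = -4 + 2*(1/1848) = -4 + 1/924 = -3695/924 ≈ -3.9989)
M - Y = -3695/924 - 1*422 = -3695/924 - 422 = -393623/924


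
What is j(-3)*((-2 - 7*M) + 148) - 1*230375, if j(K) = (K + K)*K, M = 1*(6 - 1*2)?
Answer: -228251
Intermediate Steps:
M = 4 (M = 1*(6 - 2) = 1*4 = 4)
j(K) = 2*K² (j(K) = (2*K)*K = 2*K²)
j(-3)*((-2 - 7*M) + 148) - 1*230375 = (2*(-3)²)*((-2 - 7*4) + 148) - 1*230375 = (2*9)*((-2 - 28) + 148) - 230375 = 18*(-30 + 148) - 230375 = 18*118 - 230375 = 2124 - 230375 = -228251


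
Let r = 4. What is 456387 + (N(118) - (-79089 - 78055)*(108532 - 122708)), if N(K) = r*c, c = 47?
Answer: -2227216769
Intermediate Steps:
N(K) = 188 (N(K) = 4*47 = 188)
456387 + (N(118) - (-79089 - 78055)*(108532 - 122708)) = 456387 + (188 - (-79089 - 78055)*(108532 - 122708)) = 456387 + (188 - (-157144)*(-14176)) = 456387 + (188 - 1*2227673344) = 456387 + (188 - 2227673344) = 456387 - 2227673156 = -2227216769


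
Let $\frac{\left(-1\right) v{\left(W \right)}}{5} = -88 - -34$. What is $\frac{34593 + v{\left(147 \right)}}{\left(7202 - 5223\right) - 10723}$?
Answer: $- \frac{34863}{8744} \approx -3.9871$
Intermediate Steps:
$v{\left(W \right)} = 270$ ($v{\left(W \right)} = - 5 \left(-88 - -34\right) = - 5 \left(-88 + 34\right) = \left(-5\right) \left(-54\right) = 270$)
$\frac{34593 + v{\left(147 \right)}}{\left(7202 - 5223\right) - 10723} = \frac{34593 + 270}{\left(7202 - 5223\right) - 10723} = \frac{34863}{\left(7202 - 5223\right) - 10723} = \frac{34863}{1979 - 10723} = \frac{34863}{-8744} = 34863 \left(- \frac{1}{8744}\right) = - \frac{34863}{8744}$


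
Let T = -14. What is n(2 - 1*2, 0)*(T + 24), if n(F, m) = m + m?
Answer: 0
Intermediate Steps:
n(F, m) = 2*m
n(2 - 1*2, 0)*(T + 24) = (2*0)*(-14 + 24) = 0*10 = 0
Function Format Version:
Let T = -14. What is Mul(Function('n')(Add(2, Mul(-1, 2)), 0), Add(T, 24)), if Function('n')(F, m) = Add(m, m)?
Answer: 0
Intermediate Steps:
Function('n')(F, m) = Mul(2, m)
Mul(Function('n')(Add(2, Mul(-1, 2)), 0), Add(T, 24)) = Mul(Mul(2, 0), Add(-14, 24)) = Mul(0, 10) = 0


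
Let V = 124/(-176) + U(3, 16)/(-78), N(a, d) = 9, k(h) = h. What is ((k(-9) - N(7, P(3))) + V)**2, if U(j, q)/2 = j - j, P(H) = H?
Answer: 677329/1936 ≈ 349.86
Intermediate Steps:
U(j, q) = 0 (U(j, q) = 2*(j - j) = 2*0 = 0)
V = -31/44 (V = 124/(-176) + 0/(-78) = 124*(-1/176) + 0*(-1/78) = -31/44 + 0 = -31/44 ≈ -0.70455)
((k(-9) - N(7, P(3))) + V)**2 = ((-9 - 1*9) - 31/44)**2 = ((-9 - 9) - 31/44)**2 = (-18 - 31/44)**2 = (-823/44)**2 = 677329/1936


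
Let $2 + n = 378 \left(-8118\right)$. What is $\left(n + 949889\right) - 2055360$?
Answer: $-4174077$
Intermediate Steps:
$n = -3068606$ ($n = -2 + 378 \left(-8118\right) = -2 - 3068604 = -3068606$)
$\left(n + 949889\right) - 2055360 = \left(-3068606 + 949889\right) - 2055360 = -2118717 - 2055360 = -4174077$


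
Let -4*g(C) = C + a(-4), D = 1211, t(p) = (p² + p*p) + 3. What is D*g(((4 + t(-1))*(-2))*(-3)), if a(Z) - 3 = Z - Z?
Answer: -69027/4 ≈ -17257.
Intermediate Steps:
a(Z) = 3 (a(Z) = 3 + (Z - Z) = 3 + 0 = 3)
t(p) = 3 + 2*p² (t(p) = (p² + p²) + 3 = 2*p² + 3 = 3 + 2*p²)
g(C) = -¾ - C/4 (g(C) = -(C + 3)/4 = -(3 + C)/4 = -¾ - C/4)
D*g(((4 + t(-1))*(-2))*(-3)) = 1211*(-¾ - (4 + (3 + 2*(-1)²))*(-2)*(-3)/4) = 1211*(-¾ - (4 + (3 + 2*1))*(-2)*(-3)/4) = 1211*(-¾ - (4 + (3 + 2))*(-2)*(-3)/4) = 1211*(-¾ - (4 + 5)*(-2)*(-3)/4) = 1211*(-¾ - 9*(-2)*(-3)/4) = 1211*(-¾ - (-9)*(-3)/2) = 1211*(-¾ - ¼*54) = 1211*(-¾ - 27/2) = 1211*(-57/4) = -69027/4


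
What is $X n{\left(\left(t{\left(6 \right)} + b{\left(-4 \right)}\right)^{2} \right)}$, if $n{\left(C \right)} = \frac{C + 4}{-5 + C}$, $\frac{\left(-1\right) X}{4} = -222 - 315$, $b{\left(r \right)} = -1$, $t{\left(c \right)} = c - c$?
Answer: $-2685$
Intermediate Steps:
$t{\left(c \right)} = 0$
$X = 2148$ ($X = - 4 \left(-222 - 315\right) = \left(-4\right) \left(-537\right) = 2148$)
$n{\left(C \right)} = \frac{4 + C}{-5 + C}$
$X n{\left(\left(t{\left(6 \right)} + b{\left(-4 \right)}\right)^{2} \right)} = 2148 \frac{4 + \left(0 - 1\right)^{2}}{-5 + \left(0 - 1\right)^{2}} = 2148 \frac{4 + \left(-1\right)^{2}}{-5 + \left(-1\right)^{2}} = 2148 \frac{4 + 1}{-5 + 1} = 2148 \frac{1}{-4} \cdot 5 = 2148 \left(\left(- \frac{1}{4}\right) 5\right) = 2148 \left(- \frac{5}{4}\right) = -2685$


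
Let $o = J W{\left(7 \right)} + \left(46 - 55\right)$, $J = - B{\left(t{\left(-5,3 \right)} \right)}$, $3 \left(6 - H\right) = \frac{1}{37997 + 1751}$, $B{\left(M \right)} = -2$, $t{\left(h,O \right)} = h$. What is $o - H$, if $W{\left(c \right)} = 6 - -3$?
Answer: $\frac{357733}{119244} \approx 3.0$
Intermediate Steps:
$W{\left(c \right)} = 9$ ($W{\left(c \right)} = 6 + 3 = 9$)
$H = \frac{715463}{119244}$ ($H = 6 - \frac{1}{3 \left(37997 + 1751\right)} = 6 - \frac{1}{3 \cdot 39748} = 6 - \frac{1}{119244} = \frac{715463}{119244} \approx 6.0$)
$J = 2$ ($J = \left(-1\right) \left(-2\right) = 2$)
$o = 9$ ($o = 2 \cdot 9 + \left(46 - 55\right) = 18 + \left(46 - 55\right) = 18 - 9 = 9$)
$o - H = 9 - \frac{715463}{119244} = \frac{357733}{119244}$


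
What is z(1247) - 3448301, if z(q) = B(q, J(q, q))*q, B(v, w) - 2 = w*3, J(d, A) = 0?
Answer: -3445807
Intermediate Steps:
B(v, w) = 2 + 3*w (B(v, w) = 2 + w*3 = 2 + 3*w)
z(q) = 2*q (z(q) = (2 + 3*0)*q = (2 + 0)*q = 2*q)
z(1247) - 3448301 = 2*1247 - 3448301 = 2494 - 3448301 = -3445807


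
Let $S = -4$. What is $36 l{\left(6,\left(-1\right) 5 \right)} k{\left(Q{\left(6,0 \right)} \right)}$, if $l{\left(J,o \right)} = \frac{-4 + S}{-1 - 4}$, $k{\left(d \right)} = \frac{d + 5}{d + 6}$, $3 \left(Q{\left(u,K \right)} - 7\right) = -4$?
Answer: $\frac{9216}{175} \approx 52.663$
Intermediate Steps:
$Q{\left(u,K \right)} = \frac{17}{3}$ ($Q{\left(u,K \right)} = 7 + \frac{1}{3} \left(-4\right) = 7 - \frac{4}{3} = \frac{17}{3}$)
$k{\left(d \right)} = \frac{5 + d}{6 + d}$
$l{\left(J,o \right)} = \frac{8}{5}$ ($l{\left(J,o \right)} = \frac{-4 - 4}{-1 - 4} = - \frac{8}{-5} = \left(-8\right) \left(- \frac{1}{5}\right) = \frac{8}{5}$)
$36 l{\left(6,\left(-1\right) 5 \right)} k{\left(Q{\left(6,0 \right)} \right)} = 36 \cdot \frac{8}{5} \frac{5 + \frac{17}{3}}{6 + \frac{17}{3}} = \frac{288 \frac{1}{\frac{35}{3}} \cdot \frac{32}{3}}{5} = \frac{288 \cdot \frac{3}{35} \cdot \frac{32}{3}}{5} = \frac{288}{5} \cdot \frac{32}{35} = \frac{9216}{175}$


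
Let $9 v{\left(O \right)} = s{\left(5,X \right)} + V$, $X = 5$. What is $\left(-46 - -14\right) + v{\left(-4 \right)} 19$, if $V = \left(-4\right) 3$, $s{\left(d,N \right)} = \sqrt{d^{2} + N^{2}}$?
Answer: $- \frac{172}{3} + \frac{95 \sqrt{2}}{9} \approx -42.406$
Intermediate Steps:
$s{\left(d,N \right)} = \sqrt{N^{2} + d^{2}}$
$V = -12$
$v{\left(O \right)} = - \frac{4}{3} + \frac{5 \sqrt{2}}{9}$ ($v{\left(O \right)} = \frac{\sqrt{5^{2} + 5^{2}} - 12}{9} = \frac{\sqrt{25 + 25} - 12}{9} = \frac{\sqrt{50} - 12}{9} = \frac{5 \sqrt{2} - 12}{9} = \frac{-12 + 5 \sqrt{2}}{9} = - \frac{4}{3} + \frac{5 \sqrt{2}}{9}$)
$\left(-46 - -14\right) + v{\left(-4 \right)} 19 = \left(-46 - -14\right) + \left(- \frac{4}{3} + \frac{5 \sqrt{2}}{9}\right) 19 = \left(-46 + 14\right) - \left(\frac{76}{3} - \frac{95 \sqrt{2}}{9}\right) = -32 - \left(\frac{76}{3} - \frac{95 \sqrt{2}}{9}\right) = - \frac{172}{3} + \frac{95 \sqrt{2}}{9}$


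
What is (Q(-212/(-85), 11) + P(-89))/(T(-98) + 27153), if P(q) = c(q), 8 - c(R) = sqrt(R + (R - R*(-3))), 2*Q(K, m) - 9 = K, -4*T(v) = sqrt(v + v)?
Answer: (2337 - 170*I*sqrt(445))*(7758 + I)/35811006175 ≈ 0.00050638 - 0.00077683*I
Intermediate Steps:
T(v) = -sqrt(2)*sqrt(v)/4 (T(v) = -sqrt(v + v)/4 = -sqrt(2)*sqrt(v)/4)
Q(K, m) = 9/2 + K/2
c(R) = 8 - sqrt(5)*sqrt(R) (c(R) = 8 - sqrt(R + (R - R*(-3))) = 8 - sqrt(R + (R - (-3)*R)) = 8 - sqrt(R + (R + 3*R)) = 8 - sqrt(R + 4*R) = 8 - sqrt(5*R) = 8 - sqrt(5)*sqrt(R))
P(q) = 8 - sqrt(5)*sqrt(q)
(Q(-212/(-85), 11) + P(-89))/(T(-98) + 27153) = ((9/2 + (-212/(-85))/2) + (8 - sqrt(5)*sqrt(-89)))/(-sqrt(2)*sqrt(-98)/4 + 27153) = ((9/2 + (-212*(-1/85))/2) + (8 - sqrt(5)*I*sqrt(89)))/(-sqrt(2)*7*I*sqrt(2)/4 + 27153) = ((9/2 + (1/2)*(212/85)) + (8 - I*sqrt(445)))/(-7*I/2 + 27153) = ((9/2 + 106/85) + (8 - I*sqrt(445)))/(27153 - 7*I/2) = (977/170 + (8 - I*sqrt(445)))*(4*(27153 + 7*I/2)/2949141685) = (2337/170 - I*sqrt(445))*(4*(27153 + 7*I/2)/2949141685) = 4*(27153 + 7*I/2)*(2337/170 - I*sqrt(445))/2949141685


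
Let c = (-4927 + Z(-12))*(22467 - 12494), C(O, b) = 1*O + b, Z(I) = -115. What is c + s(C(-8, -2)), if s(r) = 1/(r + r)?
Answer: -1005677321/20 ≈ -5.0284e+7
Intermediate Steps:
C(O, b) = O + b
s(r) = 1/(2*r)
c = -50283866 (c = (-4927 - 115)*(22467 - 12494) = -5042*9973 = -50283866)
c + s(C(-8, -2)) = -50283866 + 1/(2*(-8 - 2)) = -50283866 + (½)/(-10) = -50283866 + (½)*(-⅒) = -50283866 - 1/20 = -1005677321/20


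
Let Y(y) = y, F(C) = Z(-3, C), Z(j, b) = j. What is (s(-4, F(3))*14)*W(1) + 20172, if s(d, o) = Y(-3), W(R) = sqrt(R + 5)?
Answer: 20172 - 42*sqrt(6) ≈ 20069.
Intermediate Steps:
F(C) = -3
W(R) = sqrt(5 + R)
s(d, o) = -3
(s(-4, F(3))*14)*W(1) + 20172 = (-3*14)*sqrt(5 + 1) + 20172 = -42*sqrt(6) + 20172 = 20172 - 42*sqrt(6)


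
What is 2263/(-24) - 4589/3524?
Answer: -2021237/21144 ≈ -95.594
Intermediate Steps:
2263/(-24) - 4589/3524 = 2263*(-1/24) - 4589*1/3524 = -2263/24 - 4589/3524 = -2021237/21144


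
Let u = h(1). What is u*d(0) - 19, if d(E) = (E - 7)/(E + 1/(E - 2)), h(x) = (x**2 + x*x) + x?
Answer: 23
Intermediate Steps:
h(x) = x + 2*x**2 (h(x) = (x**2 + x**2) + x = 2*x**2 + x = x + 2*x**2)
u = 3 (u = 1*(1 + 2*1) = 1*(1 + 2) = 1*3 = 3)
d(E) = (-7 + E)/(E + 1/(-2 + E))
u*d(0) - 19 = 3*((14 + 0**2 - 9*0)/(1 + 0**2 - 2*0)) - 19 = 3*((14 + 0 + 0)/(1 + 0 + 0)) - 19 = 3*(14/1) - 19 = 3*(1*14) - 19 = 3*14 - 19 = 42 - 19 = 23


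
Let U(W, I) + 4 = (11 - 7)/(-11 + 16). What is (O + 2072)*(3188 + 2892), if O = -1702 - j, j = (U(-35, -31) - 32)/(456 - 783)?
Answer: 735405184/327 ≈ 2.2489e+6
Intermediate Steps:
U(W, I) = -16/5 (U(W, I) = -4 + (11 - 7)/(-11 + 16) = -4 + 4/5 = -4 + 4*(⅕) = -4 + ⅘ = -16/5)
j = 176/1635 (j = (-16/5 - 32)/(456 - 783) = -176/5/(-327) = -176/5*(-1/327) = 176/1635 ≈ 0.10765)
O = -2782946/1635 (O = -1702 - 1*176/1635 = -1702 - 176/1635 = -2782946/1635 ≈ -1702.1)
(O + 2072)*(3188 + 2892) = (-2782946/1635 + 2072)*(3188 + 2892) = (604774/1635)*6080 = 735405184/327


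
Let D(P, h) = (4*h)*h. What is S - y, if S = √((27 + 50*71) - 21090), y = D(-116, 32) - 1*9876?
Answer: 5780 + I*√17513 ≈ 5780.0 + 132.34*I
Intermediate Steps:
D(P, h) = 4*h²
y = -5780 (y = 4*32² - 1*9876 = 4*1024 - 9876 = 4096 - 9876 = -5780)
S = I*√17513 (S = √((27 + 3550) - 21090) = √(3577 - 21090) = √(-17513) = I*√17513 ≈ 132.34*I)
S - y = I*√17513 - 1*(-5780) = I*√17513 + 5780 = 5780 + I*√17513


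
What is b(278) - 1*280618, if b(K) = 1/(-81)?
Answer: -22730059/81 ≈ -2.8062e+5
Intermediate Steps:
b(K) = -1/81
b(278) - 1*280618 = -1/81 - 1*280618 = -1/81 - 280618 = -22730059/81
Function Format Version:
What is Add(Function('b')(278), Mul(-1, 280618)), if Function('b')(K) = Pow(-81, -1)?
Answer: Rational(-22730059, 81) ≈ -2.8062e+5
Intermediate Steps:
Function('b')(K) = Rational(-1, 81)
Add(Function('b')(278), Mul(-1, 280618)) = Add(Rational(-1, 81), Mul(-1, 280618)) = Add(Rational(-1, 81), -280618) = Rational(-22730059, 81)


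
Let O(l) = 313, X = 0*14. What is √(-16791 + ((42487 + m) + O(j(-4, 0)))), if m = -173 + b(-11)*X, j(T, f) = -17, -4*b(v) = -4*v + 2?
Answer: 2*√6459 ≈ 160.74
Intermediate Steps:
b(v) = -½ + v (b(v) = -(-4*v + 2)/4 = -(2 - 4*v)/4 = -½ + v)
X = 0
m = -173 (m = -173 + (-½ - 11)*0 = -173 - 23/2*0 = -173 + 0 = -173)
√(-16791 + ((42487 + m) + O(j(-4, 0)))) = √(-16791 + ((42487 - 173) + 313)) = √(-16791 + (42314 + 313)) = √(-16791 + 42627) = √25836 = 2*√6459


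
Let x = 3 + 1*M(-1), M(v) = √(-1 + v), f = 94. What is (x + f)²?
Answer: (97 + I*√2)² ≈ 9407.0 + 274.36*I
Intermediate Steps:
x = 3 + I*√2 (x = 3 + 1*√(-1 - 1) = 3 + 1*√(-2) = 3 + 1*(I*√2) = 3 + I*√2 ≈ 3.0 + 1.4142*I)
(x + f)² = ((3 + I*√2) + 94)² = (97 + I*√2)²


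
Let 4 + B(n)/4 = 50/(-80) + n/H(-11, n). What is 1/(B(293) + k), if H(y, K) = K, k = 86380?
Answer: 2/172731 ≈ 1.1579e-5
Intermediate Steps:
B(n) = -29/2 (B(n) = -16 + 4*(50/(-80) + n/n) = -16 + 4*(50*(-1/80) + 1) = -16 + 4*(-5/8 + 1) = -16 + 4*(3/8) = -16 + 3/2 = -29/2)
1/(B(293) + k) = 1/(-29/2 + 86380) = 1/(172731/2) = 2/172731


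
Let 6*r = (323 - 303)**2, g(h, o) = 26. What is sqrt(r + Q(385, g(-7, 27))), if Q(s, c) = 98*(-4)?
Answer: 4*I*sqrt(183)/3 ≈ 18.037*I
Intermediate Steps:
Q(s, c) = -392
r = 200/3 (r = (323 - 303)**2/6 = (1/6)*20**2 = (1/6)*400 = 200/3 ≈ 66.667)
sqrt(r + Q(385, g(-7, 27))) = sqrt(200/3 - 392) = sqrt(-976/3) = 4*I*sqrt(183)/3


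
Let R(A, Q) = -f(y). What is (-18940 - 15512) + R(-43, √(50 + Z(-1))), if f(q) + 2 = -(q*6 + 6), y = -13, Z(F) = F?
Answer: -34522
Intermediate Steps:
f(q) = -8 - 6*q (f(q) = -2 - (q*6 + 6) = -2 - (6*q + 6) = -2 - (6 + 6*q) = -2 + (-6 - 6*q) = -8 - 6*q)
R(A, Q) = -70 (R(A, Q) = -(-8 - 6*(-13)) = -(-8 + 78) = -1*70 = -70)
(-18940 - 15512) + R(-43, √(50 + Z(-1))) = (-18940 - 15512) - 70 = -34452 - 70 = -34522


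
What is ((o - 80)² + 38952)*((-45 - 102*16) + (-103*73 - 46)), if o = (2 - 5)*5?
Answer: -443403434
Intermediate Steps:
o = -15 (o = -3*5 = -15)
((o - 80)² + 38952)*((-45 - 102*16) + (-103*73 - 46)) = ((-15 - 80)² + 38952)*((-45 - 102*16) + (-103*73 - 46)) = ((-95)² + 38952)*((-45 - 1632) + (-7519 - 46)) = (9025 + 38952)*(-1677 - 7565) = 47977*(-9242) = -443403434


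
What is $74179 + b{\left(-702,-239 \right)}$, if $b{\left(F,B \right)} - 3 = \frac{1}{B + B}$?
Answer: $\frac{35458995}{478} \approx 74182.0$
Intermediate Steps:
$b{\left(F,B \right)} = 3 + \frac{1}{2 B}$ ($b{\left(F,B \right)} = 3 + \frac{1}{B + B} = 3 + \frac{1}{2 B}$)
$74179 + b{\left(-702,-239 \right)} = 74179 + \left(3 + \frac{1}{2 \left(-239\right)}\right) = 74179 + \left(3 + \frac{1}{2} \left(- \frac{1}{239}\right)\right) = 74179 + \left(3 - \frac{1}{478}\right) = 74179 + \frac{1433}{478} = \frac{35458995}{478}$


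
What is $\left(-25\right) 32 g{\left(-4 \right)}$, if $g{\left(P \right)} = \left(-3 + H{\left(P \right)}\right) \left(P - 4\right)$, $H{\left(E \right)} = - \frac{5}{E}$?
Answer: $-11200$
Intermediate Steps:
$g{\left(P \right)} = \left(-4 + P\right) \left(-3 - \frac{5}{P}\right)$ ($g{\left(P \right)} = \left(-3 - \frac{5}{P}\right) \left(P - 4\right) = \left(-3 - \frac{5}{P}\right) \left(-4 + P\right) = \left(-4 + P\right) \left(-3 - \frac{5}{P}\right)$)
$\left(-25\right) 32 g{\left(-4 \right)} = \left(-25\right) 32 \left(7 - -12 + \frac{20}{-4}\right) = - 800 \left(7 + 12 + 20 \left(- \frac{1}{4}\right)\right) = - 800 \left(7 + 12 - 5\right) = \left(-800\right) 14 = -11200$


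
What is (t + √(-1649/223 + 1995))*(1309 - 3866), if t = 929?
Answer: -2375453 - 5114*√24710407/223 ≈ -2.4895e+6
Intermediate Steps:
(t + √(-1649/223 + 1995))*(1309 - 3866) = (929 + √(-1649/223 + 1995))*(1309 - 3866) = (929 + √(-1649*1/223 + 1995))*(-2557) = (929 + √(-1649/223 + 1995))*(-2557) = (929 + √(443236/223))*(-2557) = (929 + 2*√24710407/223)*(-2557) = -2375453 - 5114*√24710407/223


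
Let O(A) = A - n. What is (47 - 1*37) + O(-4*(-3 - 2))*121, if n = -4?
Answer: 2914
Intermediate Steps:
O(A) = 4 + A (O(A) = A - 1*(-4) = A + 4 = 4 + A)
(47 - 1*37) + O(-4*(-3 - 2))*121 = (47 - 1*37) + (4 - 4*(-3 - 2))*121 = (47 - 37) + (4 - 4*(-5))*121 = 10 + (4 + 20)*121 = 10 + 24*121 = 10 + 2904 = 2914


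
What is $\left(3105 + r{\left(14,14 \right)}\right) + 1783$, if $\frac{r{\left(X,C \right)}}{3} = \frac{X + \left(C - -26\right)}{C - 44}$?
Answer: $\frac{24413}{5} \approx 4882.6$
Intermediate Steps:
$r{\left(X,C \right)} = \frac{3 \left(26 + C + X\right)}{-44 + C}$ ($r{\left(X,C \right)} = 3 \frac{X + \left(C - -26\right)}{C - 44} = 3 \frac{X + \left(C + 26\right)}{-44 + C} = 3 \frac{X + \left(26 + C\right)}{-44 + C} = 3 \frac{26 + C + X}{-44 + C} = \frac{3 \left(26 + C + X\right)}{-44 + C}$)
$\left(3105 + r{\left(14,14 \right)}\right) + 1783 = \left(3105 + \frac{3 \left(26 + 14 + 14\right)}{-44 + 14}\right) + 1783 = \left(3105 + 3 \frac{1}{-30} \cdot 54\right) + 1783 = \left(3105 + 3 \left(- \frac{1}{30}\right) 54\right) + 1783 = \left(3105 - \frac{27}{5}\right) + 1783 = \frac{15498}{5} + 1783 = \frac{24413}{5}$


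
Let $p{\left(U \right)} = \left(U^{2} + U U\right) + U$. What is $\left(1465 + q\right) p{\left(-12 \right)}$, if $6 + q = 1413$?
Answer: $792672$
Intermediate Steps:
$q = 1407$ ($q = -6 + 1413 = 1407$)
$p{\left(U \right)} = U + 2 U^{2}$ ($p{\left(U \right)} = \left(U^{2} + U^{2}\right) + U = 2 U^{2} + U = U + 2 U^{2}$)
$\left(1465 + q\right) p{\left(-12 \right)} = \left(1465 + 1407\right) \left(- 12 \left(1 + 2 \left(-12\right)\right)\right) = 2872 \left(- 12 \left(1 - 24\right)\right) = 2872 \left(\left(-12\right) \left(-23\right)\right) = 2872 \cdot 276 = 792672$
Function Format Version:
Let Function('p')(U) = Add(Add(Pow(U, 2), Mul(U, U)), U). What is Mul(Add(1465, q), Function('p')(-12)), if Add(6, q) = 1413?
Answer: 792672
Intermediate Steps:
q = 1407 (q = Add(-6, 1413) = 1407)
Function('p')(U) = Add(U, Mul(2, Pow(U, 2))) (Function('p')(U) = Add(Add(Pow(U, 2), Pow(U, 2)), U) = Add(Mul(2, Pow(U, 2)), U) = Add(U, Mul(2, Pow(U, 2))))
Mul(Add(1465, q), Function('p')(-12)) = Mul(Add(1465, 1407), Mul(-12, Add(1, Mul(2, -12)))) = Mul(2872, Mul(-12, Add(1, -24))) = Mul(2872, Mul(-12, -23)) = Mul(2872, 276) = 792672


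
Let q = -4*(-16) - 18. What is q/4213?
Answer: 46/4213 ≈ 0.010919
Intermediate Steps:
q = 46 (q = 64 - 18 = 46)
q/4213 = 46/4213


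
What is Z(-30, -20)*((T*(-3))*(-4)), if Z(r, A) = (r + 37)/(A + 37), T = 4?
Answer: 336/17 ≈ 19.765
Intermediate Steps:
Z(r, A) = (37 + r)/(37 + A)
Z(-30, -20)*((T*(-3))*(-4)) = ((37 - 30)/(37 - 20))*((4*(-3))*(-4)) = (7/17)*(-12*(-4)) = ((1/17)*7)*48 = (7/17)*48 = 336/17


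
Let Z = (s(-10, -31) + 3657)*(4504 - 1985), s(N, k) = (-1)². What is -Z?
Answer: -9214502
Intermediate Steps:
s(N, k) = 1
Z = 9214502 (Z = (1 + 3657)*(4504 - 1985) = 3658*2519 = 9214502)
-Z = -1*9214502 = -9214502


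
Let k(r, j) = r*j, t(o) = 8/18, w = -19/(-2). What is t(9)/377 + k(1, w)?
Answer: 64475/6786 ≈ 9.5012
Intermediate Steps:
w = 19/2 (w = -19*(-½) = 19/2 ≈ 9.5000)
t(o) = 4/9 (t(o) = 8*(1/18) = 4/9)
k(r, j) = j*r
t(9)/377 + k(1, w) = (4/9)/377 + (19/2)*1 = (4/9)*(1/377) + 19/2 = 4/3393 + 19/2 = 64475/6786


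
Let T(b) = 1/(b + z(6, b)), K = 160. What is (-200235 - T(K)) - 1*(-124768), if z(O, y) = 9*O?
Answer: -16149939/214 ≈ -75467.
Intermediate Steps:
T(b) = 1/(54 + b) (T(b) = 1/(b + 9*6) = 1/(b + 54) = 1/(54 + b))
(-200235 - T(K)) - 1*(-124768) = (-200235 - 1/(54 + 160)) - 1*(-124768) = (-200235 - 1/214) + 124768 = -42850291/214 + 124768 = -16149939/214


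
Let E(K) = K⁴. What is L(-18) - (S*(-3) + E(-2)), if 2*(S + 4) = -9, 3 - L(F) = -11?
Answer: -55/2 ≈ -27.500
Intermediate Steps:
L(F) = 14 (L(F) = 3 - 1*(-11) = 3 + 11 = 14)
S = -17/2 (S = -4 + (½)*(-9) = -4 - 9/2 = -17/2 ≈ -8.5000)
L(-18) - (S*(-3) + E(-2)) = 14 - (-17/2*(-3) + (-2)⁴) = 14 - (51/2 + 16) = 14 - 1*83/2 = 14 - 83/2 = -55/2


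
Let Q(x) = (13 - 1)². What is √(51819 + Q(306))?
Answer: √51963 ≈ 227.95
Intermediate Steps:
Q(x) = 144 (Q(x) = 12² = 144)
√(51819 + Q(306)) = √(51819 + 144) = √51963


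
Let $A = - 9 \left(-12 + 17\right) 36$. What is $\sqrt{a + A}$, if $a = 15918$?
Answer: $\sqrt{14298} \approx 119.57$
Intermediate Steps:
$A = -1620$ ($A = - 9 \cdot 5 \cdot 36 = - 45 \cdot 36 = \left(-1\right) 1620 = -1620$)
$\sqrt{a + A} = \sqrt{15918 - 1620} = \sqrt{14298}$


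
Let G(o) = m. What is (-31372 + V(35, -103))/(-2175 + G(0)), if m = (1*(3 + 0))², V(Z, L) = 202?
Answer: 5195/361 ≈ 14.391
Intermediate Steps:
m = 9 (m = (1*3)² = 3² = 9)
G(o) = 9
(-31372 + V(35, -103))/(-2175 + G(0)) = (-31372 + 202)/(-2175 + 9) = -31170/(-2166) = -31170*(-1/2166) = 5195/361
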